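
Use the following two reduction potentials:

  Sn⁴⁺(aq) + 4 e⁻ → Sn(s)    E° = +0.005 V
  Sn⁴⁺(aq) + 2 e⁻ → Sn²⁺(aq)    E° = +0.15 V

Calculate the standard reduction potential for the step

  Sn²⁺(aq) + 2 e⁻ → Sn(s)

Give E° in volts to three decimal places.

-0.140 V

Sequential free energies add, so n₃E°₃ = n₁E°₁ + n₂E°₂.
With n₃ = 4, and the known step contributing 2×(+0.15) V, the unknown satisfies 2·E° = 4×(+0.005) − 2×(+0.15) = -0.280.
E° = -0.280 / 2 = -0.140 V.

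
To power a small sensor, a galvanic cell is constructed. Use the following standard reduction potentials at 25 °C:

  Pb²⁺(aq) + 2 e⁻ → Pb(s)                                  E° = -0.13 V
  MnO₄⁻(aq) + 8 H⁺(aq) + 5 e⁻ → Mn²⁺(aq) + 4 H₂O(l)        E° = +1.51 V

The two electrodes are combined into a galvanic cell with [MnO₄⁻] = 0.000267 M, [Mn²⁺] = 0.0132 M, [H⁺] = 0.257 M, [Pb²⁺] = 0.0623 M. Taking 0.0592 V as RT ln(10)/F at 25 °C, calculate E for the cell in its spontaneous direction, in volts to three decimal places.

+1.600 V

MnO₄⁻/Mn²⁺ is the cathode (higher E°), Pb²⁺/Pb the anode: E°cell = +1.51 − (-0.13) = +1.64 V, n = 10.
Overall: 2 MnO₄⁻(aq) + 16 H⁺(aq) + 5 Pb(s) → 2 Mn²⁺(aq) + 8 H₂O(l) + 5 Pb²⁺(aq)
Q = [Mn²⁺]^2·[Pb²⁺]^5 / ([MnO₄⁻]^2·[H⁺]^16); log Q = 6.802.
E = E° − (0.0592/n) log Q = +1.64 − (0.0592/10)(6.802) = +1.600 V.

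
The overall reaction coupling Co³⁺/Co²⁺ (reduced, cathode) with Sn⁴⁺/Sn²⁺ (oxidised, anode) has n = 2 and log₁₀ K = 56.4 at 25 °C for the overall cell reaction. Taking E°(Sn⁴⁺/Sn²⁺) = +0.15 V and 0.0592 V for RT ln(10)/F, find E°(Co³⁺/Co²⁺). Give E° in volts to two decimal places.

+1.82 V

E°cell = (0.0592/n)·log K = (0.0592/2)(56.4) = +1.669 V.
Since Co³⁺/Co²⁺ is the cathode and Sn⁴⁺/Sn²⁺ the anode, E°cell = E°(Co³⁺/Co²⁺) − E°(Sn⁴⁺/Sn²⁺).
So E°(Co³⁺/Co²⁺) = E°cell + E°(Sn⁴⁺/Sn²⁺) = +1.669 + (+0.15) = +1.82 V.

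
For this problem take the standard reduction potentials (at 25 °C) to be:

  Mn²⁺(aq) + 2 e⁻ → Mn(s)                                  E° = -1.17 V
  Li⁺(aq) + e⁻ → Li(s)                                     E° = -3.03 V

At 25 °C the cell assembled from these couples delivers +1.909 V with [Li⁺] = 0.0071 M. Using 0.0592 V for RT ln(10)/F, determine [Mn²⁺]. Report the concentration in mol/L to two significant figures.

0.0023 M

Mn²⁺/Mn is the cathode, Li⁺/Li the anode: E°cell = +1.86 V, n = 2.
Overall reaction: Mn²⁺(aq) + 2 Li(s) → Mn(s) + 2 Li⁺(aq); Q = [Li⁺]^2/[Mn²⁺]^1.
From E = E° − (0.0592/n) log Q: log Q = (E° − E)·n/0.0592 = (+1.86 − (+1.909))·2/0.0592 = -1.6554.
So 1·log[Mn²⁺] = 2·log(0.0071) − log Q = -4.2975 − (-1.6554) = -2.6421; [Mn²⁺] = 10^(-2.6421) ≈ 0.0023 M.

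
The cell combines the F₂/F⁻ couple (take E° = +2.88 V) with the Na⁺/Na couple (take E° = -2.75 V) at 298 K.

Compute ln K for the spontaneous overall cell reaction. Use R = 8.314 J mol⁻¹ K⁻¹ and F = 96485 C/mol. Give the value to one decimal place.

Cathode: F₂/F⁻; anode: Na⁺/Na. E°cell = (+2.88) − (-2.75) = +5.63 V, with n = 2.
ΔG° = −nFE° = −RT ln K, so ln K = nFE°/(RT) = (2)(96485)(+5.63) / ((8.314)(298)) = 438.502.

438.5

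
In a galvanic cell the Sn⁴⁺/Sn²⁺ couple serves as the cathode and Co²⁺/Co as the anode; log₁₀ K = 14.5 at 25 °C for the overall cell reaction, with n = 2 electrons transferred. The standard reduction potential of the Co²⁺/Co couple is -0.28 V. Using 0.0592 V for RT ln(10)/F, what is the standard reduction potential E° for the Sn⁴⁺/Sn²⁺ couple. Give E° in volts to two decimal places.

E°cell = (0.0592/n)·log K = (0.0592/2)(14.5) = +0.429 V.
Since Sn⁴⁺/Sn²⁺ is the cathode and Co²⁺/Co the anode, E°cell = E°(Sn⁴⁺/Sn²⁺) − E°(Co²⁺/Co).
So E°(Sn⁴⁺/Sn²⁺) = E°cell + E°(Co²⁺/Co) = +0.429 + (-0.28) = +0.15 V.

+0.15 V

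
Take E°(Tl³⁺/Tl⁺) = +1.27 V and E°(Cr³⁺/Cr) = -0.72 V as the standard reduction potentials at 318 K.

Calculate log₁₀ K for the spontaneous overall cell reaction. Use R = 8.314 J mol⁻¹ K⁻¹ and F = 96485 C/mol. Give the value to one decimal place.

Cathode: Tl³⁺/Tl⁺; anode: Cr³⁺/Cr. E°cell = (+1.27) − (-0.72) = +1.99 V, with n = 6.
ΔG° = −nFE° = −RT ln K, so ln K = nFE°/(RT) = (6)(96485)(+1.99) / ((8.314)(318)) = 435.740.
log₁₀ K = 435.740 / ln 10 = 189.2.

189.2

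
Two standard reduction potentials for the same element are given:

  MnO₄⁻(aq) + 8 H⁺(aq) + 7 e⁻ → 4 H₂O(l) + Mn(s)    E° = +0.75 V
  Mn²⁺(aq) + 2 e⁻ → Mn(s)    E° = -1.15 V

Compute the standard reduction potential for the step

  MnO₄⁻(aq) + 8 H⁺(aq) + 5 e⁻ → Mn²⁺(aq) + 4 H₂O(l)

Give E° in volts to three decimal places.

+1.510 V

Sequential free energies add, so n₃E°₃ = n₁E°₁ + n₂E°₂.
With n₃ = 7, and the known step contributing 2×(-1.15) V, the unknown satisfies 5·E° = 7×(+0.75) − 2×(-1.15) = +7.550.
E° = +7.550 / 5 = +1.510 V.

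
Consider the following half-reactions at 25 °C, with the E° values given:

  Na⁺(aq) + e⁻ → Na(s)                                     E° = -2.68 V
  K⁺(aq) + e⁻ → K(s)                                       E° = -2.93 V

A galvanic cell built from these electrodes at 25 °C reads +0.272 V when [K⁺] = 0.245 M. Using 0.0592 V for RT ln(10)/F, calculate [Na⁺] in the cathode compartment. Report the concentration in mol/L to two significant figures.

0.58 M

Na⁺/Na is the cathode, K⁺/K the anode: E°cell = +0.25 V, n = 1.
Overall reaction: Na⁺(aq) + K(s) → Na(s) + K⁺(aq); Q = [K⁺]^1/[Na⁺]^1.
From E = E° − (0.0592/n) log Q: log Q = (E° − E)·n/0.0592 = (+0.25 − (+0.272))·1/0.0592 = -0.3716.
So 1·log[Na⁺] = 1·log(0.245) − log Q = -0.6108 − (-0.3716) = -0.2392; [Na⁺] = 10^(-0.2392) ≈ 0.58 M.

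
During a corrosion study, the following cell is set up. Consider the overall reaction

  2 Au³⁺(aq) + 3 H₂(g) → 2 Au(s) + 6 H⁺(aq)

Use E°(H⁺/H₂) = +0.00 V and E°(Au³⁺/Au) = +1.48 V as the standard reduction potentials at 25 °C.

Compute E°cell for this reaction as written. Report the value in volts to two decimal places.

The Au³⁺/Au couple has the higher reduction potential, so it is the cathode; H⁺/H₂ is oxidised at the anode.
E°cell = E°(cathode) − E°(anode) = (+1.48) − (+0.00) = +1.48 V.
Since E°cell > 0, the reaction is spontaneous under standard conditions.

+1.48 V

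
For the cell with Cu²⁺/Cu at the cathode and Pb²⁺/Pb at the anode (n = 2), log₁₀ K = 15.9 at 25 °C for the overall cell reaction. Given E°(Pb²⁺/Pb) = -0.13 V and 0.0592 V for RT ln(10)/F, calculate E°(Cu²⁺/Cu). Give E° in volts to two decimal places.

E°cell = (0.0592/n)·log K = (0.0592/2)(15.9) = +0.471 V.
Since Cu²⁺/Cu is the cathode and Pb²⁺/Pb the anode, E°cell = E°(Cu²⁺/Cu) − E°(Pb²⁺/Pb).
So E°(Cu²⁺/Cu) = E°cell + E°(Pb²⁺/Pb) = +0.471 + (-0.13) = +0.34 V.

+0.34 V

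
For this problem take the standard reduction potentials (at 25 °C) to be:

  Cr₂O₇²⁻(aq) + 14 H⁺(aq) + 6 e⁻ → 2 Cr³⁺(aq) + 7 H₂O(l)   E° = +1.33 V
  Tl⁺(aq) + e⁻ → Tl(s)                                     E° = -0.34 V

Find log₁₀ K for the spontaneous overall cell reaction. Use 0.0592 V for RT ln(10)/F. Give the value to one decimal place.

169.3

Cathode: Cr₂O₇²⁻/Cr³⁺; anode: Tl⁺/Tl. E°cell = +1.67 V, n = 6.
log K = nE°cell / 0.0592 = (6)(+1.67) / 0.0592 = 169.3.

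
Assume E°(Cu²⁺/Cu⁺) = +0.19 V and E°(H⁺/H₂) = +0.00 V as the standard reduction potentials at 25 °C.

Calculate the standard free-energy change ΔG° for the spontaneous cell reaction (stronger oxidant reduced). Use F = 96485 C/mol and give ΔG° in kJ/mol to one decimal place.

-36.7 kJ/mol

Cu²⁺/Cu⁺ (E° = +0.19 V) is the cathode; H⁺/H₂ (E° = +0.00 V) is the anode, so E°cell = +0.19 V.
Balancing electrons gives n = 2 (lcm of 1 and 2).
ΔG° = −nFE° = −(2)(96485)(+0.19) = -36,664 J = -36.7 kJ/mol.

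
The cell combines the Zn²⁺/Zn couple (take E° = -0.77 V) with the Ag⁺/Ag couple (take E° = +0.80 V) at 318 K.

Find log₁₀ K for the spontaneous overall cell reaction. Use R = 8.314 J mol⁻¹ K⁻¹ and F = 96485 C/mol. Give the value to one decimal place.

49.8

Cathode: Ag⁺/Ag; anode: Zn²⁺/Zn. E°cell = (+0.80) − (-0.77) = +1.57 V, with n = 2.
ΔG° = −nFE° = −RT ln K, so ln K = nFE°/(RT) = (2)(96485)(+1.57) / ((8.314)(318)) = 114.591.
log₁₀ K = 114.591 / ln 10 = 49.8.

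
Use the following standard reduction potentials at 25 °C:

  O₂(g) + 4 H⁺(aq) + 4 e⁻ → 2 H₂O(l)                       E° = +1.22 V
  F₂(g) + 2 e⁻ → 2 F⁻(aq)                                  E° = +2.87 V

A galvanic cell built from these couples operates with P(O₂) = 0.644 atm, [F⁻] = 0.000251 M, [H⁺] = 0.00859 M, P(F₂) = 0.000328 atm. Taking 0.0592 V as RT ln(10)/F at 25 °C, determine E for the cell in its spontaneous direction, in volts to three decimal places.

F₂/F⁻ is the cathode (higher E°), O₂/H₂O the anode: E°cell = +2.87 − (+1.22) = +1.65 V, n = 4.
Overall: 2 F₂(g) + 2 H₂O(l) → 4 F⁻(aq) + O₂(g) + 4 H⁺(aq)
Q = [F⁻]^4·P(O₂)·[H⁺]^4 / (P(F₂)^2); log Q = -15.888.
E = E° − (0.0592/n) log Q = +1.65 − (0.0592/4)(-15.888) = +1.885 V.

+1.885 V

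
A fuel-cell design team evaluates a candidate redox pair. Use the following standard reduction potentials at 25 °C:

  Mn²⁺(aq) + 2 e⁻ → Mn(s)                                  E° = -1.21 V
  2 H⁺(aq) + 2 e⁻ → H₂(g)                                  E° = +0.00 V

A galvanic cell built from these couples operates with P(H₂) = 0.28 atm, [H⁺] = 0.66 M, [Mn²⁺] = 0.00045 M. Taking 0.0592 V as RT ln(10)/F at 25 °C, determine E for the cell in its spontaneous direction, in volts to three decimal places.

H⁺/H₂ is the cathode (higher E°), Mn²⁺/Mn the anode: E°cell = +0.00 − (-1.21) = +1.21 V, n = 2.
Overall: 2 H⁺(aq) + Mn(s) → H₂(g) + Mn²⁺(aq)
Q = P(H₂)·[Mn²⁺] / ([H⁺]^2); log Q = -3.539.
E = E° − (0.0592/n) log Q = +1.21 − (0.0592/2)(-3.539) = +1.315 V.

+1.315 V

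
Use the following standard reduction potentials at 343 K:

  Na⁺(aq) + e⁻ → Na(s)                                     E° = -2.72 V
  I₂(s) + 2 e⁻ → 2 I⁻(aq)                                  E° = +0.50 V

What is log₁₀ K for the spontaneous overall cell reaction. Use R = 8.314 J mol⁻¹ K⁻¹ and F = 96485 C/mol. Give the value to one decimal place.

Cathode: I₂/I⁻; anode: Na⁺/Na. E°cell = (+0.50) − (-2.72) = +3.22 V, with n = 2.
ΔG° = −nFE° = −RT ln K, so ln K = nFE°/(RT) = (2)(96485)(+3.22) / ((8.314)(343)) = 217.892.
log₁₀ K = 217.892 / ln 10 = 94.6.

94.6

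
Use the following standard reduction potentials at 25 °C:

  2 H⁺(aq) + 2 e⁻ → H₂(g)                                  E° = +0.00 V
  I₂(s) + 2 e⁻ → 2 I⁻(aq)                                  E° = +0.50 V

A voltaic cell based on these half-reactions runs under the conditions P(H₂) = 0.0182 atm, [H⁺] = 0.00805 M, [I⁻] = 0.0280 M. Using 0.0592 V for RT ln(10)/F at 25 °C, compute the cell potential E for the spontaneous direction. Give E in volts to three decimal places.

I₂/I⁻ is the cathode (higher E°), H⁺/H₂ the anode: E°cell = +0.50 − (+0.00) = +0.50 V, n = 2.
Overall: I₂(s) + H₂(g) → 2 I⁻(aq) + 2 H⁺(aq)
Q = [I⁻]^2·[H⁺]^2 / (P(H₂)); log Q = -5.554.
E = E° − (0.0592/n) log Q = +0.50 − (0.0592/2)(-5.554) = +0.664 V.

+0.664 V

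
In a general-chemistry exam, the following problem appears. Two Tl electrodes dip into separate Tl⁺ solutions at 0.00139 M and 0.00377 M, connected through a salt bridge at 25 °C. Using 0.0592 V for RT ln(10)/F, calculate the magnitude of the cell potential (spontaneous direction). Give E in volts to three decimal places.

+0.026 V

For a concentration cell E°cell = 0. The 0.00377 M side is the cathode (reduction is favoured where [Tl⁺] is higher).
With n = 1, E = −(0.0592/1) log([Tl⁺]ₐₙ/[Tl⁺]꜀ₐₜ) = −(0.0592/1) log(0.00139/0.00377) = −(0.0592/1)(-0.433) = +0.026 V.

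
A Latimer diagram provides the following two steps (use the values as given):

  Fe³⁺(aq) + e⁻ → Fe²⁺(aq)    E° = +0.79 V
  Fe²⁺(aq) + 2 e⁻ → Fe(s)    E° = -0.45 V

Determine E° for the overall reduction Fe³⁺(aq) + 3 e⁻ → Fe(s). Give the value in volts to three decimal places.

Standard free energies of sequential steps add: ΔG°₃ = ΔG°₁ + ΔG°₂, so n₃E°₃ = n₁E°₁ + n₂E°₂.
E°₃ = (1×+0.79 + 2×-0.45) / 3 = (-0.110) / 3 = -0.037 V.
E° values themselves are not directly additive — weighting by electron count is essential.

-0.037 V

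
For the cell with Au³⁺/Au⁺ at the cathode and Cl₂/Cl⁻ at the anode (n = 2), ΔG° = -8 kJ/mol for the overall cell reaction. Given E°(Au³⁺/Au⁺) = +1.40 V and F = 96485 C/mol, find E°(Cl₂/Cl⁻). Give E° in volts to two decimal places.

E°cell = −ΔG°/(nF) = −(-8×10³)/((2)(96485)) = +0.041 V.
Since Au³⁺/Au⁺ is the cathode and Cl₂/Cl⁻ the anode, E°cell = E°(Au³⁺/Au⁺) − E°(Cl₂/Cl⁻).
So E°(Cl₂/Cl⁻) = E°(Au³⁺/Au⁺) − E°cell = (+1.40) − (+0.041) = +1.36 V.

+1.36 V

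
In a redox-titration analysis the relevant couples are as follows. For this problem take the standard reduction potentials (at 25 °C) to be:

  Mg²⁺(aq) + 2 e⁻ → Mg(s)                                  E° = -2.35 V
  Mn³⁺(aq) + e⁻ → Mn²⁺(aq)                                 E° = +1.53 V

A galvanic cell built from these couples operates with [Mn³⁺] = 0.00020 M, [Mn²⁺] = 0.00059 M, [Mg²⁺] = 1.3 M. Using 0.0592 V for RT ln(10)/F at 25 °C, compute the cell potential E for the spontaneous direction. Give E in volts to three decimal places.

Mn³⁺/Mn²⁺ is the cathode (higher E°), Mg²⁺/Mg the anode: E°cell = +1.53 − (-2.35) = +3.88 V, n = 2.
Overall: 2 Mn³⁺(aq) + Mg(s) → 2 Mn²⁺(aq) + Mg²⁺(aq)
Q = [Mn²⁺]^2·[Mg²⁺] / ([Mn³⁺]^2); log Q = 1.054.
E = E° − (0.0592/n) log Q = +3.88 − (0.0592/2)(1.054) = +3.849 V.

+3.849 V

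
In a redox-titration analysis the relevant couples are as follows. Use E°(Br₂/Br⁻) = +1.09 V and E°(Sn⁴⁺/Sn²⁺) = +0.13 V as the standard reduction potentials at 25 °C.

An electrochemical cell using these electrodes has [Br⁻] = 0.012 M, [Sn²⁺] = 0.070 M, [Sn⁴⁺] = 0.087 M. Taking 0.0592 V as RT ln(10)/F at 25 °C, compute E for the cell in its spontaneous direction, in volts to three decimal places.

+1.071 V

Br₂/Br⁻ is the cathode (higher E°), Sn⁴⁺/Sn²⁺ the anode: E°cell = +1.09 − (+0.13) = +0.96 V, n = 2.
Overall: Br₂(l) + Sn²⁺(aq) → 2 Br⁻(aq) + Sn⁴⁺(aq)
Q = [Br⁻]^2·[Sn⁴⁺] / ([Sn²⁺]); log Q = -3.747.
E = E° − (0.0592/n) log Q = +0.96 − (0.0592/2)(-3.747) = +1.071 V.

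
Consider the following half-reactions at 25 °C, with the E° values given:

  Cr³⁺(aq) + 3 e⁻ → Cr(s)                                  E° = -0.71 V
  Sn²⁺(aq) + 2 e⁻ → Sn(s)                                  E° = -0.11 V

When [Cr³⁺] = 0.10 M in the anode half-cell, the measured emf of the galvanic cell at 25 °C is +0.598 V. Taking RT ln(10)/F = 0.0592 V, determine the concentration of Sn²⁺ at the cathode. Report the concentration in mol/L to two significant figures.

0.18 M

Sn²⁺/Sn is the cathode, Cr³⁺/Cr the anode: E°cell = +0.60 V, n = 6.
Overall reaction: 3 Sn²⁺(aq) + 2 Cr(s) → 3 Sn(s) + 2 Cr³⁺(aq); Q = [Cr³⁺]^2/[Sn²⁺]^3.
From E = E° − (0.0592/n) log Q: log Q = (E° − E)·n/0.0592 = (+0.60 − (+0.598))·6/0.0592 = 0.2027.
So 3·log[Sn²⁺] = 2·log(0.1) − log Q = -2.0000 − (0.2027) = -2.2027; log[Sn²⁺] = -2.2027 / 3 = -0.7342; [Sn²⁺] = 10^(-0.7342) ≈ 0.18 M.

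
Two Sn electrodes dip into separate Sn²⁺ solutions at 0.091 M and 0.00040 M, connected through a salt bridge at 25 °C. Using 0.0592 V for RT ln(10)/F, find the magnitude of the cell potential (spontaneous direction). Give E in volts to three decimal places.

For a concentration cell E°cell = 0. The 0.091 M side is the cathode (reduction is favoured where [Sn²⁺] is higher).
With n = 2, E = −(0.0592/2) log([Sn²⁺]ₐₙ/[Sn²⁺]꜀ₐₜ) = −(0.0592/2) log(0.0004/0.091) = −(0.0592/2)(-2.357) = +0.070 V.

+0.070 V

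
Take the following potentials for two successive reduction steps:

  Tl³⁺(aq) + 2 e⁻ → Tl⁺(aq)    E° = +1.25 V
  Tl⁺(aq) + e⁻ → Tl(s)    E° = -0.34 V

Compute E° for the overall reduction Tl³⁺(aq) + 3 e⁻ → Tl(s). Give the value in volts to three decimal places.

+0.720 V

Since ΔG° = −nFE° is additive over sequential reductions, n₃E°₃ = n₁E°₁ + n₂E°₂.
E°₃ = (2×+1.25 + 1×-0.34) / 3 = (+2.160) / 3 = +0.720 V.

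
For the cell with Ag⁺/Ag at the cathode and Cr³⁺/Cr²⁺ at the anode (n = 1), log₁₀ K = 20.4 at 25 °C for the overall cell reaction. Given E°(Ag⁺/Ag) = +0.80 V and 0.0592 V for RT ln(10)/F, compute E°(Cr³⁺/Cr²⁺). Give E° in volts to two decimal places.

-0.41 V

E°cell = (0.0592/n)·log K = (0.0592/1)(20.4) = +1.208 V.
Since Ag⁺/Ag is the cathode and Cr³⁺/Cr²⁺ the anode, E°cell = E°(Ag⁺/Ag) − E°(Cr³⁺/Cr²⁺).
So E°(Cr³⁺/Cr²⁺) = E°(Ag⁺/Ag) − E°cell = (+0.80) − (+1.208) = -0.41 V.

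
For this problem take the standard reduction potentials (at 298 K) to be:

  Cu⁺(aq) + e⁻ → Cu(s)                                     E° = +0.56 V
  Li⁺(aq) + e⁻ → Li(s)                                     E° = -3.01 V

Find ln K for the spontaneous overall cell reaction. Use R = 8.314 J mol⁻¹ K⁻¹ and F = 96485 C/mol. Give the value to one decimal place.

139.0

Cathode: Cu⁺/Cu; anode: Li⁺/Li. E°cell = (+0.56) − (-3.01) = +3.57 V, with n = 1.
ΔG° = −nFE° = −RT ln K, so ln K = nFE°/(RT) = (1)(96485)(+3.57) / ((8.314)(298)) = 139.028.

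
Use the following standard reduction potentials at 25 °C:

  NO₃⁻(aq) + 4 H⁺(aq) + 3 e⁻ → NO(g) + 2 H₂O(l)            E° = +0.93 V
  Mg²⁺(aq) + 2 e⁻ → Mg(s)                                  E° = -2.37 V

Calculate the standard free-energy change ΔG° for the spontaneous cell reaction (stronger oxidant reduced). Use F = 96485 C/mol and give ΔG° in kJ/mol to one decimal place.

NO₃⁻/NO (E° = +0.93 V) is the cathode; Mg²⁺/Mg (E° = -2.37 V) is the anode, so E°cell = +3.30 V.
Balancing electrons gives n = 6 (lcm of 3 and 2).
ΔG° = −nFE° = −(6)(96485)(+3.30) = -1,910,403 J = -1910.4 kJ/mol.

-1910.4 kJ/mol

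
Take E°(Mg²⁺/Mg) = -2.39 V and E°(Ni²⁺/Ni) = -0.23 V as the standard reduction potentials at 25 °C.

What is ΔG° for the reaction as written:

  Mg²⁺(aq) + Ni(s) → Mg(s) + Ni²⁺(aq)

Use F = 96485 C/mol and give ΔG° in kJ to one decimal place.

+416.8 kJ

As written, Mg²⁺/Mg is reduced (cathode) and Ni²⁺/Ni is oxidised (anode), so E°cell = (-2.39) − (-0.23) = -2.16 V.
Balancing electrons gives n = 2.
ΔG° = −nFE° = −(2)(96485)(-2.16) = 416,815 J = +416.8 kJ.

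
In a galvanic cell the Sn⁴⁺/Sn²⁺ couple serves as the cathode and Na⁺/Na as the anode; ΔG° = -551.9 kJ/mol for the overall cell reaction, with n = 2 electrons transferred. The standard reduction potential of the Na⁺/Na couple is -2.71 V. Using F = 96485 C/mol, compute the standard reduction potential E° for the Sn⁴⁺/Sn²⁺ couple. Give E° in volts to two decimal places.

+0.15 V

E°cell = −ΔG°/(nF) = −(-551.9×10³)/((2)(96485)) = +2.860 V.
Since Sn⁴⁺/Sn²⁺ is the cathode and Na⁺/Na the anode, E°cell = E°(Sn⁴⁺/Sn²⁺) − E°(Na⁺/Na).
So E°(Sn⁴⁺/Sn²⁺) = E°cell + E°(Na⁺/Na) = +2.860 + (-2.71) = +0.15 V.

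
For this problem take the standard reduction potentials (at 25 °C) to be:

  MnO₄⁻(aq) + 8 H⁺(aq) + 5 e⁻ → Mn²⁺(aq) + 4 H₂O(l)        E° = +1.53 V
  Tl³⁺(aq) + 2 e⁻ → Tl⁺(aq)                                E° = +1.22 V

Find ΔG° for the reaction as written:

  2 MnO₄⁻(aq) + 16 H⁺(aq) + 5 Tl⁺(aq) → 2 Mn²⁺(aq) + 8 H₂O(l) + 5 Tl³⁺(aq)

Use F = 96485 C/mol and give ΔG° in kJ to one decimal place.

As written, MnO₄⁻/Mn²⁺ is reduced (cathode) and Tl³⁺/Tl⁺ is oxidised (anode), so E°cell = (+1.53) − (+1.22) = +0.31 V.
Balancing electrons gives n = 10.
ΔG° = −nFE° = −(10)(96485)(+0.31) = -299,104 J = -299.1 kJ.

-299.1 kJ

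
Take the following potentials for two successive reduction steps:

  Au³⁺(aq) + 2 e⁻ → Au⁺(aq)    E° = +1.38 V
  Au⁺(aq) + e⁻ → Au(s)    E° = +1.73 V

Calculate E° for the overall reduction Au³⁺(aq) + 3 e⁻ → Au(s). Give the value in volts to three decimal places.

Adding the free-energy changes (−nFE°) of the two steps gives −n₃FE°₃ = −n₁FE°₁ − n₂FE°₂.
E°₃ = (2×+1.38 + 1×+1.73) / 3 = (+4.490) / 3 = +1.497 V.

+1.497 V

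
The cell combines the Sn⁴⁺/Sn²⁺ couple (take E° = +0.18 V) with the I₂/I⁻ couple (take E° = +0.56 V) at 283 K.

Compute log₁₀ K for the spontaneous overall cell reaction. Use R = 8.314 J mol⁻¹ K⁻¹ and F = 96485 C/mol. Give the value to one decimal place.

13.5

Cathode: I₂/I⁻; anode: Sn⁴⁺/Sn²⁺. E°cell = (+0.56) − (+0.18) = +0.38 V, with n = 2.
ΔG° = −nFE° = −RT ln K, so ln K = nFE°/(RT) = (2)(96485)(+0.38) / ((8.314)(283)) = 31.166.
log₁₀ K = 31.166 / ln 10 = 13.5.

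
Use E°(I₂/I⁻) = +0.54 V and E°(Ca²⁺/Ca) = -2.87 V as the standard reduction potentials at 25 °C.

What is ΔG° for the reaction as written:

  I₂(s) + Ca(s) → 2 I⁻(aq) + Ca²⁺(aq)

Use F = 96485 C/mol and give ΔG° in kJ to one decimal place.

As written, I₂/I⁻ is reduced (cathode) and Ca²⁺/Ca is oxidised (anode), so E°cell = (+0.54) − (-2.87) = +3.41 V.
Balancing electrons gives n = 2.
ΔG° = −nFE° = −(2)(96485)(+3.41) = -658,028 J = -658.0 kJ.

-658.0 kJ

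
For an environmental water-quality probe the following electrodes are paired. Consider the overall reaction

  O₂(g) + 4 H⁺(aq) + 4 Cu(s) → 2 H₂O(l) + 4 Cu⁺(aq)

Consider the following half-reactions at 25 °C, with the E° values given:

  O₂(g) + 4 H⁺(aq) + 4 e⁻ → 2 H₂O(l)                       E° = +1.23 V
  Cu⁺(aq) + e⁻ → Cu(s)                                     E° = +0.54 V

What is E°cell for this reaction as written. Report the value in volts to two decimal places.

The O₂/H₂O couple has the higher reduction potential, so it is the cathode; Cu⁺/Cu is oxidised at the anode.
E°cell = E°(cathode) − E°(anode) = (+1.23) − (+0.54) = +0.69 V.
Since E°cell > 0, the reaction is spontaneous under standard conditions.

+0.69 V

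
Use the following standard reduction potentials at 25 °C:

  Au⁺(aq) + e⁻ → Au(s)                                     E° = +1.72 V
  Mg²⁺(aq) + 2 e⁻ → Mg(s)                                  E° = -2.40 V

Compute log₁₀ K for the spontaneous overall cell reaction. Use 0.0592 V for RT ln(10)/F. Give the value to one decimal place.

Cathode: Au⁺/Au; anode: Mg²⁺/Mg. E°cell = +4.12 V, n = 2.
log K = nE°cell / 0.0592 = (2)(+4.12) / 0.0592 = 139.2.

139.2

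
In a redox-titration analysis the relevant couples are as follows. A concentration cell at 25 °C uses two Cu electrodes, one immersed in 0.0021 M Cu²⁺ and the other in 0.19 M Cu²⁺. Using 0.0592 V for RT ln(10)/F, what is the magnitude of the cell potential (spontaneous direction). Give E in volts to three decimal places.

For a concentration cell E°cell = 0. The 0.19 M side is the cathode (reduction is favoured where [Cu²⁺] is higher).
With n = 2, E = −(0.0592/2) log([Cu²⁺]ₐₙ/[Cu²⁺]꜀ₐₜ) = −(0.0592/2) log(0.0021/0.19) = −(0.0592/2)(-1.957) = +0.058 V.

+0.058 V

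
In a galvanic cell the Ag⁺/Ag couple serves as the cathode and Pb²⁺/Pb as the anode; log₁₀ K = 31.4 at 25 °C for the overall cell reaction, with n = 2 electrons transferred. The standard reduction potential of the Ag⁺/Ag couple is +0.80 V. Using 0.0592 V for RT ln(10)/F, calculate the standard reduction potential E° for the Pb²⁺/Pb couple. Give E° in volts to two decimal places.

-0.13 V

E°cell = (0.0592/n)·log K = (0.0592/2)(31.4) = +0.929 V.
Since Ag⁺/Ag is the cathode and Pb²⁺/Pb the anode, E°cell = E°(Ag⁺/Ag) − E°(Pb²⁺/Pb).
So E°(Pb²⁺/Pb) = E°(Ag⁺/Ag) − E°cell = (+0.80) − (+0.929) = -0.13 V.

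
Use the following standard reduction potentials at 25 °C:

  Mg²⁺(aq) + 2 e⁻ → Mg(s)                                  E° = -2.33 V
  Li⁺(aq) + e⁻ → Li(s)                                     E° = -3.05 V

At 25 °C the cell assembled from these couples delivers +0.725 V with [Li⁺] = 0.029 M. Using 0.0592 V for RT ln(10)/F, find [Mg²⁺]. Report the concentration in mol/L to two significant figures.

0.0012 M

Mg²⁺/Mg is the cathode, Li⁺/Li the anode: E°cell = +0.72 V, n = 2.
Overall reaction: Mg²⁺(aq) + 2 Li(s) → Mg(s) + 2 Li⁺(aq); Q = [Li⁺]^2/[Mg²⁺]^1.
From E = E° − (0.0592/n) log Q: log Q = (E° − E)·n/0.0592 = (+0.72 − (+0.725))·2/0.0592 = -0.1689.
So 1·log[Mg²⁺] = 2·log(0.029) − log Q = -3.0752 − (-0.1689) = -2.9063; [Mg²⁺] = 10^(-2.9063) ≈ 0.0012 M.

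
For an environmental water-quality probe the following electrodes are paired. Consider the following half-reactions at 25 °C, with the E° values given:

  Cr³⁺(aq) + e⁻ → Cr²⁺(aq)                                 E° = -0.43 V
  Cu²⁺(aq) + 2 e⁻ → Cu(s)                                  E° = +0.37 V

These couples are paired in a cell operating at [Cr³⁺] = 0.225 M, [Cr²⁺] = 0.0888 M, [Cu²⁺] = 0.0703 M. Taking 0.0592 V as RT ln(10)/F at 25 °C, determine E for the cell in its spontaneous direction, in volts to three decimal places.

Cu²⁺/Cu is the cathode (higher E°), Cr³⁺/Cr²⁺ the anode: E°cell = +0.37 − (-0.43) = +0.80 V, n = 2.
Overall: Cu²⁺(aq) + 2 Cr²⁺(aq) → Cu(s) + 2 Cr³⁺(aq)
Q = [Cr³⁺]^2 / ([Cu²⁺]·[Cr²⁺]^2); log Q = 1.961.
E = E° − (0.0592/n) log Q = +0.80 − (0.0592/2)(1.961) = +0.742 V.

+0.742 V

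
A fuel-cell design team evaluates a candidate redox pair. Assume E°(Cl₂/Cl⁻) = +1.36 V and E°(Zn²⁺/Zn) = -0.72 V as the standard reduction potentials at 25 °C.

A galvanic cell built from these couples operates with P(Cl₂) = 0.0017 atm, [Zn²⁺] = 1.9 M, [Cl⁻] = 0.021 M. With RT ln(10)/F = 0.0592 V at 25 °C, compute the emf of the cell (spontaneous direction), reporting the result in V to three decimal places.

Cl₂/Cl⁻ is the cathode (higher E°), Zn²⁺/Zn the anode: E°cell = +1.36 − (-0.72) = +2.08 V, n = 2.
Overall: Cl₂(g) + Zn(s) → 2 Cl⁻(aq) + Zn²⁺(aq)
Q = [Cl⁻]^2·[Zn²⁺] / (P(Cl₂)); log Q = -0.307.
E = E° − (0.0592/n) log Q = +2.08 − (0.0592/2)(-0.307) = +2.089 V.

+2.089 V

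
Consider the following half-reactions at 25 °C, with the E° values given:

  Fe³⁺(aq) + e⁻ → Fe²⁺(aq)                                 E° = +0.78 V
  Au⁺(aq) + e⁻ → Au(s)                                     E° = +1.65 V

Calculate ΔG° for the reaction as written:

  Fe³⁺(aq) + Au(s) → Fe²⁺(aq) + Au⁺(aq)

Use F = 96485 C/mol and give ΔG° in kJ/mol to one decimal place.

+83.9 kJ/mol

As written, Fe³⁺/Fe²⁺ is reduced (cathode) and Au⁺/Au is oxidised (anode), so E°cell = (+0.78) − (+1.65) = -0.87 V.
Balancing electrons gives n = 1.
ΔG° = −nFE° = −(1)(96485)(-0.87) = 83,942 J = +83.9 kJ/mol.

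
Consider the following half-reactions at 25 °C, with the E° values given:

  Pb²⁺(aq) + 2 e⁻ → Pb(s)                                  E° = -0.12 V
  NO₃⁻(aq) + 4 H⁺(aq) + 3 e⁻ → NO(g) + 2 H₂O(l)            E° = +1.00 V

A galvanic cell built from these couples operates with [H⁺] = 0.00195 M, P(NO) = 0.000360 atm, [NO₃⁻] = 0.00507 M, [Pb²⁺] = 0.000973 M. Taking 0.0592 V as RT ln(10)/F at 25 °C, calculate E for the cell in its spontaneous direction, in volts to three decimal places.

+1.018 V

NO₃⁻/NO is the cathode (higher E°), Pb²⁺/Pb the anode: E°cell = +1.00 − (-0.12) = +1.12 V, n = 6.
Overall: 2 NO₃⁻(aq) + 8 H⁺(aq) + 3 Pb(s) → 2 NO(g) + 4 H₂O(l) + 3 Pb²⁺(aq)
Q = P(NO)^2·[Pb²⁺]^3 / ([NO₃⁻]^2·[H⁺]^8); log Q = 10.347.
E = E° − (0.0592/n) log Q = +1.12 − (0.0592/6)(10.347) = +1.018 V.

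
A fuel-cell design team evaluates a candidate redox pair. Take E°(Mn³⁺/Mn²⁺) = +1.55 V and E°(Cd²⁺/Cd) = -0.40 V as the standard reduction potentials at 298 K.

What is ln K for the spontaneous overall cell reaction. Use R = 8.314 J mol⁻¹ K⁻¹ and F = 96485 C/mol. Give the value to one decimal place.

151.9

Cathode: Mn³⁺/Mn²⁺; anode: Cd²⁺/Cd. E°cell = (+1.55) − (-0.40) = +1.95 V, with n = 2.
ΔG° = −nFE° = −RT ln K, so ln K = nFE°/(RT) = (2)(96485)(+1.95) / ((8.314)(298)) = 151.879.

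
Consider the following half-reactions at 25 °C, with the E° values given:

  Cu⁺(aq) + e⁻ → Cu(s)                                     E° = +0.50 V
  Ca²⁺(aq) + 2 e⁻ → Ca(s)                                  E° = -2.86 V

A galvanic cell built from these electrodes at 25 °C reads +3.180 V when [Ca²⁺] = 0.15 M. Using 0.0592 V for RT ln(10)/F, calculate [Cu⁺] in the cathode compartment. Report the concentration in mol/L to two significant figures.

Cu⁺/Cu is the cathode, Ca²⁺/Ca the anode: E°cell = +3.36 V, n = 2.
Overall reaction: 2 Cu⁺(aq) + Ca(s) → 2 Cu(s) + Ca²⁺(aq); Q = [Ca²⁺]^1/[Cu⁺]^2.
From E = E° − (0.0592/n) log Q: log Q = (E° − E)·n/0.0592 = (+3.36 − (+3.180))·2/0.0592 = 6.0811.
So 2·log[Cu⁺] = 1·log(0.15) − log Q = -0.8239 − (6.0811) = -6.9050; log[Cu⁺] = -6.9050 / 2 = -3.4525; [Cu⁺] = 10^(-3.4525) ≈ 0.00035 M.

0.00035 M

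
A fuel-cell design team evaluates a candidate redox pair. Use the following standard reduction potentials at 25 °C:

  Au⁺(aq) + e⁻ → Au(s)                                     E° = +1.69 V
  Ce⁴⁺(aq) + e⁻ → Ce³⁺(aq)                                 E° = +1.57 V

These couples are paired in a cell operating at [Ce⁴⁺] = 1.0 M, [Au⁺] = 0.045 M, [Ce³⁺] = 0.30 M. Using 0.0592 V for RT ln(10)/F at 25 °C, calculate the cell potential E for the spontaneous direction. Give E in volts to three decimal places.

Au⁺/Au is the cathode (higher E°), Ce⁴⁺/Ce³⁺ the anode: E°cell = +1.69 − (+1.57) = +0.12 V, n = 1.
Overall: Au⁺(aq) + Ce³⁺(aq) → Au(s) + Ce⁴⁺(aq)
Q = [Ce⁴⁺] / ([Au⁺]·[Ce³⁺]); log Q = 1.870.
E = E° − (0.0592/n) log Q = +0.12 − (0.0592/1)(1.870) = +0.009 V.

+0.009 V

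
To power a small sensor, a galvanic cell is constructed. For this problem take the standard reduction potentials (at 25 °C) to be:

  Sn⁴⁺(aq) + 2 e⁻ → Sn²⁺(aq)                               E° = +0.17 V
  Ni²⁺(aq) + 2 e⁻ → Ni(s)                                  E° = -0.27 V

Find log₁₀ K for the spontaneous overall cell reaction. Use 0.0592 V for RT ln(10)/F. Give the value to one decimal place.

Cathode: Sn⁴⁺/Sn²⁺; anode: Ni²⁺/Ni. E°cell = +0.44 V, n = 2.
log K = nE°cell / 0.0592 = (2)(+0.44) / 0.0592 = 14.9.

14.9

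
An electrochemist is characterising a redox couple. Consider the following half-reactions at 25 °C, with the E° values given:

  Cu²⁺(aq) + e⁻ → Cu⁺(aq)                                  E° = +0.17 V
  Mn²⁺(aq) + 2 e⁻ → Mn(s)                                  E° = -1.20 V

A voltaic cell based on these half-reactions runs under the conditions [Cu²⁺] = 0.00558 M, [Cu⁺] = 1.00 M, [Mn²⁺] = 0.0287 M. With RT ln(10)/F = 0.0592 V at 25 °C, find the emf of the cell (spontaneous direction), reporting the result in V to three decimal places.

+1.282 V

Cu²⁺/Cu⁺ is the cathode (higher E°), Mn²⁺/Mn the anode: E°cell = +0.17 − (-1.20) = +1.37 V, n = 2.
Overall: 2 Cu²⁺(aq) + Mn(s) → 2 Cu⁺(aq) + Mn²⁺(aq)
Q = [Cu⁺]^2·[Mn²⁺] / ([Cu²⁺]^2); log Q = 2.965.
E = E° − (0.0592/n) log Q = +1.37 − (0.0592/2)(2.965) = +1.282 V.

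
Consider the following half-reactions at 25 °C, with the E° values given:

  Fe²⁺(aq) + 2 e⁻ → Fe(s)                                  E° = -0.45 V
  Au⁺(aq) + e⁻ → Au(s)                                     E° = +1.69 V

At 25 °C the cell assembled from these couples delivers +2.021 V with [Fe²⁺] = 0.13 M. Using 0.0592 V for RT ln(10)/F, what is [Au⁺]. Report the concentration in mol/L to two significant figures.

Au⁺/Au is the cathode, Fe²⁺/Fe the anode: E°cell = +2.14 V, n = 2.
Overall reaction: 2 Au⁺(aq) + Fe(s) → 2 Au(s) + Fe²⁺(aq); Q = [Fe²⁺]^1/[Au⁺]^2.
From E = E° − (0.0592/n) log Q: log Q = (E° − E)·n/0.0592 = (+2.14 − (+2.021))·2/0.0592 = 4.0203.
So 2·log[Au⁺] = 1·log(0.13) − log Q = -0.8861 − (4.0203) = -4.9064; log[Au⁺] = -4.9064 / 2 = -2.4532; [Au⁺] = 10^(-2.4532) ≈ 0.0035 M.

0.0035 M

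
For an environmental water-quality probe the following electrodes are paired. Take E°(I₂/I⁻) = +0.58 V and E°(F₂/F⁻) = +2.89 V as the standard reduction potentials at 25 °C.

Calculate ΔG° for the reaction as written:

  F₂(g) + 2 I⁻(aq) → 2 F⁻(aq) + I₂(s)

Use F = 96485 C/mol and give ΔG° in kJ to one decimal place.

-445.8 kJ

As written, F₂/F⁻ is reduced (cathode) and I₂/I⁻ is oxidised (anode), so E°cell = (+2.89) − (+0.58) = +2.31 V.
Balancing electrons gives n = 2.
ΔG° = −nFE° = −(2)(96485)(+2.31) = -445,761 J = -445.8 kJ.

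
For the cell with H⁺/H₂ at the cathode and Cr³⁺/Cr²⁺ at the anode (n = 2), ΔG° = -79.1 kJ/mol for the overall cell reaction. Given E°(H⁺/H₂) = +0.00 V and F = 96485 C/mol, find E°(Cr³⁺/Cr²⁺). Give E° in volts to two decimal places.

E°cell = −ΔG°/(nF) = −(-79.1×10³)/((2)(96485)) = +0.410 V.
Since H⁺/H₂ is the cathode and Cr³⁺/Cr²⁺ the anode, E°cell = E°(H⁺/H₂) − E°(Cr³⁺/Cr²⁺).
So E°(Cr³⁺/Cr²⁺) = E°(H⁺/H₂) − E°cell = (+0.00) − (+0.410) = -0.41 V.

-0.41 V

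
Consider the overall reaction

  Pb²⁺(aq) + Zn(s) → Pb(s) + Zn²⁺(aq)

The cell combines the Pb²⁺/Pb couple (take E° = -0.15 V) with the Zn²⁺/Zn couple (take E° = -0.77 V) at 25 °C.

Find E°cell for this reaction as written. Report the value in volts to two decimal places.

+0.62 V

The Pb²⁺/Pb couple has the higher reduction potential, so it is the cathode; Zn²⁺/Zn is oxidised at the anode.
E°cell = E°(cathode) − E°(anode) = (-0.15) − (-0.77) = +0.62 V.
Since E°cell > 0, the reaction is spontaneous under standard conditions.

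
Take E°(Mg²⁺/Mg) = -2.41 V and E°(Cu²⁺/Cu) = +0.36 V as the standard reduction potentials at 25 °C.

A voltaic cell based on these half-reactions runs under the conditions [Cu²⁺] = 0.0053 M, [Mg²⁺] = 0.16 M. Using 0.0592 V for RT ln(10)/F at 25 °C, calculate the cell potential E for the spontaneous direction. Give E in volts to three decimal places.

+2.726 V

Cu²⁺/Cu is the cathode (higher E°), Mg²⁺/Mg the anode: E°cell = +0.36 − (-2.41) = +2.77 V, n = 2.
Overall: Cu²⁺(aq) + Mg(s) → Cu(s) + Mg²⁺(aq)
Q = [Mg²⁺] / ([Cu²⁺]); log Q = 1.480.
E = E° − (0.0592/n) log Q = +2.77 − (0.0592/2)(1.480) = +2.726 V.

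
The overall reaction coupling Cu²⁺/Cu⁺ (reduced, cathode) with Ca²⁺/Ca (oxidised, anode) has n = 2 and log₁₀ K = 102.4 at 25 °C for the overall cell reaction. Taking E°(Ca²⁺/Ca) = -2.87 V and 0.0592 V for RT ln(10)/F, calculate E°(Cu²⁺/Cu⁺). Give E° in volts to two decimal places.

+0.16 V

E°cell = (0.0592/n)·log K = (0.0592/2)(102.4) = +3.031 V.
Since Cu²⁺/Cu⁺ is the cathode and Ca²⁺/Ca the anode, E°cell = E°(Cu²⁺/Cu⁺) − E°(Ca²⁺/Ca).
So E°(Cu²⁺/Cu⁺) = E°cell + E°(Ca²⁺/Ca) = +3.031 + (-2.87) = +0.16 V.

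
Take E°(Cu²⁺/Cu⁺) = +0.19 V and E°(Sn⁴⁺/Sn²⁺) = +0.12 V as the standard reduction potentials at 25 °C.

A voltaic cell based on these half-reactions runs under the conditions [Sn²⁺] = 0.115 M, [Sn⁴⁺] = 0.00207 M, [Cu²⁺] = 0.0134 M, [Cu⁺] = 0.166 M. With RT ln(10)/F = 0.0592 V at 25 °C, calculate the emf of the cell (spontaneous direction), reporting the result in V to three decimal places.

+0.057 V

Cu²⁺/Cu⁺ is the cathode (higher E°), Sn⁴⁺/Sn²⁺ the anode: E°cell = +0.19 − (+0.12) = +0.07 V, n = 2.
Overall: 2 Cu²⁺(aq) + Sn²⁺(aq) → 2 Cu⁺(aq) + Sn⁴⁺(aq)
Q = [Cu⁺]^2·[Sn⁴⁺] / ([Cu²⁺]^2·[Sn²⁺]); log Q = 0.441.
E = E° − (0.0592/n) log Q = +0.07 − (0.0592/2)(0.441) = +0.057 V.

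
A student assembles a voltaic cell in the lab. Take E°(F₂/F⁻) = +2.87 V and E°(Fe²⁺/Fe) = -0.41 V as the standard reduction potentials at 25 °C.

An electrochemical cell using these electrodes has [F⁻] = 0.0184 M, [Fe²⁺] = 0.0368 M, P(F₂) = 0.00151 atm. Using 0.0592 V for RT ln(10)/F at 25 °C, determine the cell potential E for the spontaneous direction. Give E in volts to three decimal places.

F₂/F⁻ is the cathode (higher E°), Fe²⁺/Fe the anode: E°cell = +2.87 − (-0.41) = +3.28 V, n = 2.
Overall: F₂(g) + Fe(s) → 2 F⁻(aq) + Fe²⁺(aq)
Q = [F⁻]^2·[Fe²⁺] / (P(F₂)); log Q = -2.083.
E = E° − (0.0592/n) log Q = +3.28 − (0.0592/2)(-2.083) = +3.342 V.

+3.342 V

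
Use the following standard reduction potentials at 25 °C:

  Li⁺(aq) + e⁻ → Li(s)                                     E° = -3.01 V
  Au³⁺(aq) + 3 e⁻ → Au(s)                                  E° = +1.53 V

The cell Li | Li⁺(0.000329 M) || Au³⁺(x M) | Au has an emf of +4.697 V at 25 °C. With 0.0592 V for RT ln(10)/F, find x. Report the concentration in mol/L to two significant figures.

0.0032 M

Au³⁺/Au is the cathode, Li⁺/Li the anode: E°cell = +4.54 V, n = 3.
Overall reaction: Au³⁺(aq) + 3 Li(s) → Au(s) + 3 Li⁺(aq); Q = [Li⁺]^3/[Au³⁺]^1.
From E = E° − (0.0592/n) log Q: log Q = (E° − E)·n/0.0592 = (+4.54 − (+4.697))·3/0.0592 = -7.9561.
So 1·log[Au³⁺] = 3·log(0.000329) − log Q = -10.4484 − (-7.9561) = -2.4923; [Au³⁺] = 10^(-2.4923) ≈ 0.0032 M.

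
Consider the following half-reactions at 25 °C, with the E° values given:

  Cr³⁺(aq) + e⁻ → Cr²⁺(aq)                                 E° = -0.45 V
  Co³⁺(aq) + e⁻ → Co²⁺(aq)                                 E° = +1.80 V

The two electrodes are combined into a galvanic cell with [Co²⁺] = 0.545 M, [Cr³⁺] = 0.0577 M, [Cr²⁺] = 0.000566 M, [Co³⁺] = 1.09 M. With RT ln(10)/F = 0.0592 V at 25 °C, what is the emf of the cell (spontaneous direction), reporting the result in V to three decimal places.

+2.149 V

Co³⁺/Co²⁺ is the cathode (higher E°), Cr³⁺/Cr²⁺ the anode: E°cell = +1.80 − (-0.45) = +2.25 V, n = 1.
Overall: Co³⁺(aq) + Cr²⁺(aq) → Co²⁺(aq) + Cr³⁺(aq)
Q = [Co²⁺]·[Cr³⁺] / ([Co³⁺]·[Cr²⁺]); log Q = 1.707.
E = E° − (0.0592/n) log Q = +2.25 − (0.0592/1)(1.707) = +2.149 V.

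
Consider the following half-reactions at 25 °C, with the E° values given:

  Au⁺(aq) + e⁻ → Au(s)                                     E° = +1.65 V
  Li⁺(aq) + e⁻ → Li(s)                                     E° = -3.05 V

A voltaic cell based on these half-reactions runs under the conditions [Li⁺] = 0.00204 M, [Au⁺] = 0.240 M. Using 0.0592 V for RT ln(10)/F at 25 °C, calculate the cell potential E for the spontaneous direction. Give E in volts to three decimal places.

+4.823 V

Au⁺/Au is the cathode (higher E°), Li⁺/Li the anode: E°cell = +1.65 − (-3.05) = +4.70 V, n = 1.
Overall: Au⁺(aq) + Li(s) → Au(s) + Li⁺(aq)
Q = [Li⁺] / ([Au⁺]); log Q = -2.071.
E = E° − (0.0592/n) log Q = +4.70 − (0.0592/1)(-2.071) = +4.823 V.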